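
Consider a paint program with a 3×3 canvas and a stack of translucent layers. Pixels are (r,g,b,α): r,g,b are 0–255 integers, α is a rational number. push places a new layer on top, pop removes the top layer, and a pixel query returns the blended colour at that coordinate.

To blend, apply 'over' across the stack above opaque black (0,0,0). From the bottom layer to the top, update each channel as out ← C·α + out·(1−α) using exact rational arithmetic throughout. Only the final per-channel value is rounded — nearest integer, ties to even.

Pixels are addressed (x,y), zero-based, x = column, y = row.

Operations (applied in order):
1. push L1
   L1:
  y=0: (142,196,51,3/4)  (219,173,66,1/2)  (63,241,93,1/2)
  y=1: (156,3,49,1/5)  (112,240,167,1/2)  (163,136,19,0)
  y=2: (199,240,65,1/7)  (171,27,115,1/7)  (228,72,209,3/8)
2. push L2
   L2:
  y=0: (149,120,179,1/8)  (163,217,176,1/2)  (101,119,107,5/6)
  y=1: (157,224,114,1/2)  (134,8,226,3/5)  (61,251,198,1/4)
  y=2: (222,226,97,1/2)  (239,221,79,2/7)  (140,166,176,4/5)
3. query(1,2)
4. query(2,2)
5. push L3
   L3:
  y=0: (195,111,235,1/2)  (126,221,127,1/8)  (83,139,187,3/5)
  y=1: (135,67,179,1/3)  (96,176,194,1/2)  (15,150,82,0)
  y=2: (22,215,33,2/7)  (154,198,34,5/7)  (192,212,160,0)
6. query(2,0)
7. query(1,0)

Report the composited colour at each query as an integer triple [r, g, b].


(1,2) stack=L1,L2; from [0,0,0]:
+L1 (α=1/7) → [171/7, 27/7, 115/7]
+L2 (α=2/7) → [4201/49, 3229/49, 1681/49]
rounded: [86, 66, 34]

at x=2,y=2 over L1,L2:
L1 α=3/8: [171/2, 27, 627/8]
L2 α=4/5: [1291/10, 691/5, 6259/40]
→ [129, 138, 156]

at x=2,y=0 over L1,L2,L3:
after L1 α=1/2: [63/2, 241/2, 93/2]
after L2 α=5/6: [1073/12, 477/4, 1163/12]
after L3 α=3/5: [2567/30, 1311/10, 4529/30]
= [86, 131, 151]

at x=1,y=0 over L1,L2,L3:
+L1 (α=1/2) → [219/2, 173/2, 33]
+L2 (α=1/2) → [545/4, 607/4, 209/2]
+L3 (α=1/8) → [4319/32, 5133/32, 1717/16]
= [135, 160, 107]


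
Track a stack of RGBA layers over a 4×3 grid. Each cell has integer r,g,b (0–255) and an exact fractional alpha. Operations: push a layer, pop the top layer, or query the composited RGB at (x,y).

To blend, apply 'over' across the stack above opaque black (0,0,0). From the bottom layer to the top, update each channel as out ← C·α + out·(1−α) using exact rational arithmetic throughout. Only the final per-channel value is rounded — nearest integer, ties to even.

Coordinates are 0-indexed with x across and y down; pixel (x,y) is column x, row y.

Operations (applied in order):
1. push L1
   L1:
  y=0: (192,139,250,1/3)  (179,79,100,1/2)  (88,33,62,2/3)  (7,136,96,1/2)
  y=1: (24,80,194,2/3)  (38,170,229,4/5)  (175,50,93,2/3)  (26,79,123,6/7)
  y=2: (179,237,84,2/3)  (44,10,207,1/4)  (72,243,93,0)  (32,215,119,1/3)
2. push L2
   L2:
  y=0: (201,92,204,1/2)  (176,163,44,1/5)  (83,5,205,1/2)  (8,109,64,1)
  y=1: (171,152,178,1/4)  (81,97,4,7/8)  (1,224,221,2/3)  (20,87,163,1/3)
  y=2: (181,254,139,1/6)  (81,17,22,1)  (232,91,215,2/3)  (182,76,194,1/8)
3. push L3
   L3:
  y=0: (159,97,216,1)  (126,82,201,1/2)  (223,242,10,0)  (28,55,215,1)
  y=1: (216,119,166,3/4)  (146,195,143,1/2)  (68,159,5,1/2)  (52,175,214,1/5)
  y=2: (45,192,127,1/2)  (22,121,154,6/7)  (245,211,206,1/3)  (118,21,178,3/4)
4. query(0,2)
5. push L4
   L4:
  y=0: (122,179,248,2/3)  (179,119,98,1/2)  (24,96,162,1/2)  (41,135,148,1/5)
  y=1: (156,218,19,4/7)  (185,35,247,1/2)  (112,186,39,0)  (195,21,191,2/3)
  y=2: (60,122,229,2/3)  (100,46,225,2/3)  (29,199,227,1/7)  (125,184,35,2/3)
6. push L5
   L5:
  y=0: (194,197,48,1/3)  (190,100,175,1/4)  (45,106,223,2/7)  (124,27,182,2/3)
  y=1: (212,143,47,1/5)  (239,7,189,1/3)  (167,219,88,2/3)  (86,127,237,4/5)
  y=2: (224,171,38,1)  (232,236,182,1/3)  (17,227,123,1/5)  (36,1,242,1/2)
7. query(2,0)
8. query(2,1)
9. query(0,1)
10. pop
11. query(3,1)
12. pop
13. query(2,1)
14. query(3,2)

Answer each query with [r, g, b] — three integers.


at x=0,y=2 over L1,L2,L3:
after L1 α=2/3: [358/3, 158, 56]
after L2 α=1/6: [2333/18, 174, 419/6]
after L3 α=1/2: [3143/36, 183, 1181/12]
→ [87, 183, 98]

query (2,0) [L1,L2,L3,L4,L5] — begin 0,0,0
+L1 (α=2/3) → [176/3, 22, 124/3]
+L2 (α=1/2) → [425/6, 27/2, 739/6]
+L3 (α=0) → [425/6, 27/2, 739/6]
+L4 (α=1/2) → [569/12, 219/4, 1711/12]
+L5 (α=2/7) → [3925/84, 1943/28, 13907/84]
rounded: [47, 69, 166]

at x=2,y=1 over L1,L2,L3,L4,L5:
+L1 (α=2/3) → [350/3, 100/3, 62]
+L2 (α=2/3) → [356/9, 1444/9, 168]
+L3 (α=1/2) → [484/9, 2875/18, 173/2]
+L4 (α=0) → [484/9, 2875/18, 173/2]
+L5 (α=2/3) → [3490/27, 10759/54, 175/2]
= [129, 199, 88]

at x=0,y=1 over L1,L2,L3,L4,L5:
L1 α=2/3: [16, 160/3, 388/3]
L2 α=1/4: [219/4, 78, 283/2]
L3 α=3/4: [2811/16, 435/4, 1279/8]
L4 α=4/7: [2631/16, 4793/28, 635/8]
L5 α=1/5: [3479/20, 5794/35, 729/10]
→ [174, 166, 73]

(3,1) stack=L1,L2,L3,L4; from [0,0,0]:
+L1 (α=6/7) → [156/7, 474/7, 738/7]
+L2 (α=1/3) → [452/21, 519/7, 2617/21]
+L3 (α=1/5) → [580/21, 3301/35, 14962/105]
+L4 (α=2/3) → [8770/63, 4771/105, 55072/315]
→ [139, 45, 175]

(2,1) stack=L1,L2,L3; from [0,0,0]:
+L1 (α=2/3) → [350/3, 100/3, 62]
+L2 (α=2/3) → [356/9, 1444/9, 168]
+L3 (α=1/2) → [484/9, 2875/18, 173/2]
rounded: [54, 160, 86]

at x=3,y=2 over L1,L2,L3:
after L1 α=1/3: [32/3, 215/3, 119/3]
after L2 α=1/8: [385/12, 1733/24, 1415/24]
after L3 α=3/4: [4633/48, 3245/96, 14231/96]
= [97, 34, 148]


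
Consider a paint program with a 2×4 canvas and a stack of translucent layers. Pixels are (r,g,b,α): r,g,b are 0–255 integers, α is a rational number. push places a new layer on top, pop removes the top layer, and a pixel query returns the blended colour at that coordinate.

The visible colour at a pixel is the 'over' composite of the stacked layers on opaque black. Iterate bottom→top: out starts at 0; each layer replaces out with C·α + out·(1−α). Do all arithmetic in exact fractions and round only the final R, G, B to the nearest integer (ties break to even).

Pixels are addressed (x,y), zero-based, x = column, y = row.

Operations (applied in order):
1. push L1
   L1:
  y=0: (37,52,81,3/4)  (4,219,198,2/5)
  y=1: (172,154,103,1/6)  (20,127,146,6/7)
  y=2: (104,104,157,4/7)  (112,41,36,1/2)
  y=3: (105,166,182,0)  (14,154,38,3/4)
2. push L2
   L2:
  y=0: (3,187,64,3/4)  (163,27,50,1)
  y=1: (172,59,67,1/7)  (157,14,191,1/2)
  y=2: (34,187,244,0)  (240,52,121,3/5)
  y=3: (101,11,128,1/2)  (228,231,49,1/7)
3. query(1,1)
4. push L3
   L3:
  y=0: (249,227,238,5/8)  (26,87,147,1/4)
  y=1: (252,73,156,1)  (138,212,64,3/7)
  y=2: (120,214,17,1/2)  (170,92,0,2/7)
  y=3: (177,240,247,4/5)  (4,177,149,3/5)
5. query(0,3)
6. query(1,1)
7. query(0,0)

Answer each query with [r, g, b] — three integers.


(1,1) stack=L1,L2; from [0,0,0]:
after L1 α=6/7: [120/7, 762/7, 876/7]
after L2 α=1/2: [1219/14, 430/7, 2213/14]
→ [87, 61, 158]

query (0,3) [L1,L2,L3] — begin 0,0,0
+L1 (α=0) → [0, 0, 0]
+L2 (α=1/2) → [101/2, 11/2, 64]
+L3 (α=4/5) → [1517/10, 1931/10, 1052/5]
→ [152, 193, 210]

at x=1,y=1 over L1,L2,L3:
after L1 α=6/7: [120/7, 762/7, 876/7]
after L2 α=1/2: [1219/14, 430/7, 2213/14]
after L3 α=3/7: [5336/49, 6172/49, 5770/49]
= [109, 126, 118]

(0,0) stack=L1,L2,L3; from [0,0,0]:
L1 α=3/4: [111/4, 39, 243/4]
L2 α=3/4: [147/16, 150, 1011/16]
L3 α=5/8: [20361/128, 1585/8, 22073/128]
rounded: [159, 198, 172]


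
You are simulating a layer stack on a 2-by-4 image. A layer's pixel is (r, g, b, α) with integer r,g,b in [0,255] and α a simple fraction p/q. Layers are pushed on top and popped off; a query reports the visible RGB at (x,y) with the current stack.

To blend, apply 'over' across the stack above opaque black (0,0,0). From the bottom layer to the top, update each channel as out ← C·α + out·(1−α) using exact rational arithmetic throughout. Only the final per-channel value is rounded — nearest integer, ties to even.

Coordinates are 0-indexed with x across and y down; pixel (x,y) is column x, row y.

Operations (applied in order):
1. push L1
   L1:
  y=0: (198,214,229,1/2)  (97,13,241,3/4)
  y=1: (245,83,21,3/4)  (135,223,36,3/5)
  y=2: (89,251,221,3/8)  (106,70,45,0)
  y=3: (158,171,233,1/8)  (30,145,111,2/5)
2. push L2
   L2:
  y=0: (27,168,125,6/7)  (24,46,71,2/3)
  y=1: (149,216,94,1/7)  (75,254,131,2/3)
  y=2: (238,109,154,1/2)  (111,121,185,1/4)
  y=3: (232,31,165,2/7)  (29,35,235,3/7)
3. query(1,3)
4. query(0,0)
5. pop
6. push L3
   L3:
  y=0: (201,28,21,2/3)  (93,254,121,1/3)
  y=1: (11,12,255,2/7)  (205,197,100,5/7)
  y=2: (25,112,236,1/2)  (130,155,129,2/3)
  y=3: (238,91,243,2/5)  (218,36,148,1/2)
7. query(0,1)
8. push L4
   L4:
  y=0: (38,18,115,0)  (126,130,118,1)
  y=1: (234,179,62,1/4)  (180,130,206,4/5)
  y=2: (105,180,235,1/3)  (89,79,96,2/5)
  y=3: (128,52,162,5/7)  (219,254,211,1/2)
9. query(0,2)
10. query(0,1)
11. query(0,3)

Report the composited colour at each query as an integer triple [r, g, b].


(1,3) stack=L1,L2; from [0,0,0]:
after L1 α=2/5: [12, 58, 222/5]
after L2 α=3/7: [135/7, 337/7, 4413/35]
= [19, 48, 126]

query (0,0) [L1,L2] — begin 0,0,0
after L1 α=1/2: [99, 107, 229/2]
after L2 α=6/7: [261/7, 1115/7, 247/2]
rounded: [37, 159, 124]

(0,1) stack=L1,L3; from [0,0,0]:
L1 α=3/4: [735/4, 249/4, 63/4]
L3 α=2/7: [3763/28, 1341/28, 2355/28]
→ [134, 48, 84]

(0,2) stack=L1,L3,L4; from [0,0,0]:
+L1 (α=3/8) → [267/8, 753/8, 663/8]
+L3 (α=1/2) → [467/16, 1649/16, 2551/16]
+L4 (α=1/3) → [1307/24, 3089/24, 1477/8]
rounded: [54, 129, 185]

(0,1) stack=L1,L3,L4; from [0,0,0]:
after L1 α=3/4: [735/4, 249/4, 63/4]
after L3 α=2/7: [3763/28, 1341/28, 2355/28]
after L4 α=1/4: [17841/112, 9035/112, 8801/112]
= [159, 81, 79]

query (0,3) [L1,L3,L4] — begin 0,0,0
after L1 α=1/8: [79/4, 171/8, 233/8]
after L3 α=2/5: [2141/20, 1969/40, 4587/40]
after L4 α=5/7: [8541/70, 7169/140, 20787/140]
→ [122, 51, 148]


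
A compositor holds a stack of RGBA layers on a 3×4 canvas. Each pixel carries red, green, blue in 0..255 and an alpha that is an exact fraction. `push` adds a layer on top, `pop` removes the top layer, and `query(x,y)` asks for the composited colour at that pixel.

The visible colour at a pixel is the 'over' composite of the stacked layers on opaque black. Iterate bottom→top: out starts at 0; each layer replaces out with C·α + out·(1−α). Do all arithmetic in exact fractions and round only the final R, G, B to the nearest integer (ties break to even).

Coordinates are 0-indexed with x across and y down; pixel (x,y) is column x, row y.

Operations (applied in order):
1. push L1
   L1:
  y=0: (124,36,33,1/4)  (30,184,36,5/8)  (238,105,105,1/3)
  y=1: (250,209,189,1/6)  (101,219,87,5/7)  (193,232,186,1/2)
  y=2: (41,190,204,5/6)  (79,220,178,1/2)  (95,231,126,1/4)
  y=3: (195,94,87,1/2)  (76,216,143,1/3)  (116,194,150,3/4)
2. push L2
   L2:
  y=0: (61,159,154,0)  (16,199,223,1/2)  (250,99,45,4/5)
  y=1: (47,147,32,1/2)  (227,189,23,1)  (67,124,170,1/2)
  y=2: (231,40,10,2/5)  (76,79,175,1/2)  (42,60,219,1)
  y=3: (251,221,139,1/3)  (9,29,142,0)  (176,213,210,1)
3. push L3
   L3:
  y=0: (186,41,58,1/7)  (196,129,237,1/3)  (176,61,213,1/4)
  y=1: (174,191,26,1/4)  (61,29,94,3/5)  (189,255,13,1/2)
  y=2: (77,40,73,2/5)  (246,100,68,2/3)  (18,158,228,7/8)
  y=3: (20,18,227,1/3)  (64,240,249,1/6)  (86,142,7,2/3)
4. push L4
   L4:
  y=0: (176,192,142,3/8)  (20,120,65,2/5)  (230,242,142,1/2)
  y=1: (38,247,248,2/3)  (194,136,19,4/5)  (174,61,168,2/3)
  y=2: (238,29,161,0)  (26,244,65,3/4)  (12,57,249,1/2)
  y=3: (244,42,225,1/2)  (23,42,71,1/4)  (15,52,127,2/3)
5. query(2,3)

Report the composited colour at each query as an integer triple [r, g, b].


query (2,3) [L1,L2,L3,L4] — begin 0,0,0
+L1 (α=3/4) → [87, 291/2, 225/2]
+L2 (α=1) → [176, 213, 210]
+L3 (α=2/3) → [116, 497/3, 224/3]
+L4 (α=2/3) → [146/3, 809/9, 986/9]
rounded: [49, 90, 110]


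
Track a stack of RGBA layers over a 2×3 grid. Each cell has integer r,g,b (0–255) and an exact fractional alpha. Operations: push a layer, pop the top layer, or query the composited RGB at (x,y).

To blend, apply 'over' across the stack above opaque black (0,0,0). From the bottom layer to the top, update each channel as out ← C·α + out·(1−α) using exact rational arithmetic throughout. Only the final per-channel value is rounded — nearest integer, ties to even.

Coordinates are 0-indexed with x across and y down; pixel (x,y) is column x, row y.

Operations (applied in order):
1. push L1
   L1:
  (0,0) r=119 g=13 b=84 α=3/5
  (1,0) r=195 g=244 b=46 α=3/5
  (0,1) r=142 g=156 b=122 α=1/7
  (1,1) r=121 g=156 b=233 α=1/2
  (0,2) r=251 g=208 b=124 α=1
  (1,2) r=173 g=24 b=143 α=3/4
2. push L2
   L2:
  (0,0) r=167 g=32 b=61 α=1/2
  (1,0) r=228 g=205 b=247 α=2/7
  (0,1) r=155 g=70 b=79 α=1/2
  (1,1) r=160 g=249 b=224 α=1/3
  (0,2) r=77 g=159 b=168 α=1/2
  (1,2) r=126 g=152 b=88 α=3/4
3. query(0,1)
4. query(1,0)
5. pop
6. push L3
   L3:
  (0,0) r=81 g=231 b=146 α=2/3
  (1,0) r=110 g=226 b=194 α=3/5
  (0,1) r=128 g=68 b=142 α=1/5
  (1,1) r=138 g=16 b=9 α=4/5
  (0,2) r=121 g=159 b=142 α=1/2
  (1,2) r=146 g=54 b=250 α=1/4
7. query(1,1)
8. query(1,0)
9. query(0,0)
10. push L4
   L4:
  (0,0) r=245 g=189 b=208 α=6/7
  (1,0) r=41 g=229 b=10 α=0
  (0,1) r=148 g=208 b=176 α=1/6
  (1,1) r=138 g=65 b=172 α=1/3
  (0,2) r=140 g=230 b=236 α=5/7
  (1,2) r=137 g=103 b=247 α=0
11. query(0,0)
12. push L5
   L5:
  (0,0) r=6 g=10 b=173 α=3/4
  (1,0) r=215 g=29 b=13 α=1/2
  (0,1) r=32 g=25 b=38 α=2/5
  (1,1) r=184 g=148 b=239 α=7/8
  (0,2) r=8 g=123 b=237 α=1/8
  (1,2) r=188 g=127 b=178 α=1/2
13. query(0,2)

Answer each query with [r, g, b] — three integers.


at x=0,y=1 over L1,L2:
+L1 (α=1/7) → [142/7, 156/7, 122/7]
+L2 (α=1/2) → [1227/14, 323/7, 675/14]
→ [88, 46, 48]

(1,0) stack=L1,L2; from [0,0,0]:
+L1 (α=3/5) → [117, 732/5, 138/5]
+L2 (α=2/7) → [1041/7, 1142/7, 632/7]
→ [149, 163, 90]

query (1,1) [L1,L3] — begin 0,0,0
after L1 α=1/2: [121/2, 78, 233/2]
after L3 α=4/5: [245/2, 142/5, 61/2]
= [122, 28, 30]

(1,0) stack=L1,L3; from [0,0,0]:
L1 α=3/5: [117, 732/5, 138/5]
L3 α=3/5: [564/5, 4854/25, 3186/25]
→ [113, 194, 127]

at x=0,y=0 over L1,L3:
L1 α=3/5: [357/5, 39/5, 252/5]
L3 α=2/3: [389/5, 783/5, 1712/15]
= [78, 157, 114]

query (0,0) [L1,L3,L4] — begin 0,0,0
L1 α=3/5: [357/5, 39/5, 252/5]
L3 α=2/3: [389/5, 783/5, 1712/15]
L4 α=6/7: [7739/35, 6453/35, 20432/105]
→ [221, 184, 195]

query (0,2) [L1,L3,L4,L5] — begin 0,0,0
after L1 α=1: [251, 208, 124]
after L3 α=1/2: [186, 367/2, 133]
after L4 α=5/7: [1072/7, 1517/7, 1446/7]
after L5 α=1/8: [135, 205, 1683/8]
rounded: [135, 205, 210]


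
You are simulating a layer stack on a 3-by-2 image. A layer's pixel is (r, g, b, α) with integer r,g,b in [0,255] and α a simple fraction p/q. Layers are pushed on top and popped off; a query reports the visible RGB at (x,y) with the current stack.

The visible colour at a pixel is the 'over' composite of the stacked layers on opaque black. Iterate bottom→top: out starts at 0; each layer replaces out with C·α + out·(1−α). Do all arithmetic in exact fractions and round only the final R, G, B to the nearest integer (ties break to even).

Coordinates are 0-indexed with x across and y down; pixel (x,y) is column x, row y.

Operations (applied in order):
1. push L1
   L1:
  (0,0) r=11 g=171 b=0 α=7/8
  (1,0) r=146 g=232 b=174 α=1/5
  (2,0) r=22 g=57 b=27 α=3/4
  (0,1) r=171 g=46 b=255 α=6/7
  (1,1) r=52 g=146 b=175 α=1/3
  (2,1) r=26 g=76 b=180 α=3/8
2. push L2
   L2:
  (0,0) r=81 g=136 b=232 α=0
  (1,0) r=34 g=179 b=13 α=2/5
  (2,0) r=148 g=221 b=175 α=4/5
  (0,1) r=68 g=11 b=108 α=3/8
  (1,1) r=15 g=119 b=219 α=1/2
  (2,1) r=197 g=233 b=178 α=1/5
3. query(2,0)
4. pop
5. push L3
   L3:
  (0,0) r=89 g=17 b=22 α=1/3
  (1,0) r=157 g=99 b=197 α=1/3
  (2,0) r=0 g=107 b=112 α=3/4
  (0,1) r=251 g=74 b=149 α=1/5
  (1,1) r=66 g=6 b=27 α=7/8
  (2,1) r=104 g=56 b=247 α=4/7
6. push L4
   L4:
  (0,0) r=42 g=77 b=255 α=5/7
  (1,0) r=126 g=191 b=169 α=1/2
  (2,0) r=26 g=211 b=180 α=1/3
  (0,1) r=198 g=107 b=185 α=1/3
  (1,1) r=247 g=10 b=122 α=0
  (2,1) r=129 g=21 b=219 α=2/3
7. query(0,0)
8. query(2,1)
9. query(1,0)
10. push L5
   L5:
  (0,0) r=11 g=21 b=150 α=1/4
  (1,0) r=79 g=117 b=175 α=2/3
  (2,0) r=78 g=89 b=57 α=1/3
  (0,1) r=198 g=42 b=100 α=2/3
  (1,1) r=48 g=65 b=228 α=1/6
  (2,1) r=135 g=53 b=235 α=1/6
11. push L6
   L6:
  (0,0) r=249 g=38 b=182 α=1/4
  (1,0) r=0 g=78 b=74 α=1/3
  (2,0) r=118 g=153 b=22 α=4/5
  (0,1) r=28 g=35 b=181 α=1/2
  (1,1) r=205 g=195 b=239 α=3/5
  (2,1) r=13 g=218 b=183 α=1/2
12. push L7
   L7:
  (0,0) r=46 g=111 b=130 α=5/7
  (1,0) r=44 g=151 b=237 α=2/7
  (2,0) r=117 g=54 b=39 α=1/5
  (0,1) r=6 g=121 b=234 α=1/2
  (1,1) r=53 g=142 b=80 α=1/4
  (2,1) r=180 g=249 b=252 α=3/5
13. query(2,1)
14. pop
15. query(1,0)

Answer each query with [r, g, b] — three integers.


(2,0) stack=L1,L2; from [0,0,0]:
+L1 (α=3/4) → [33/2, 171/4, 81/4]
+L2 (α=4/5) → [1217/10, 3707/20, 2881/20]
= [122, 185, 144]

(0,0) stack=L1,L3,L4; from [0,0,0]:
after L1 α=7/8: [77/8, 1197/8, 0]
after L3 α=1/3: [433/12, 1265/12, 22/3]
after L4 α=5/7: [1693/42, 3575/42, 3869/21]
rounded: [40, 85, 184]

(2,1) stack=L1,L3,L4; from [0,0,0]:
+L1 (α=3/8) → [39/4, 57/2, 135/2]
+L3 (α=4/7) → [1781/28, 619/14, 2381/14]
+L4 (α=2/3) → [9005/84, 1207/42, 8513/42]
→ [107, 29, 203]

at x=1,y=0 over L1,L3,L4:
after L1 α=1/5: [146/5, 232/5, 174/5]
after L3 α=1/3: [359/5, 959/15, 1333/15]
after L4 α=1/2: [989/10, 1912/15, 1934/15]
rounded: [99, 127, 129]

at x=2,y=1 over L1,L3,L4,L5,L6,L7:
after L1 α=3/8: [39/4, 57/2, 135/2]
after L3 α=4/7: [1781/28, 619/14, 2381/14]
after L4 α=2/3: [9005/84, 1207/42, 8513/42]
after L5 α=1/6: [56365/504, 8261/252, 52435/252]
after L6 α=1/2: [62917/1008, 63197/504, 98551/504]
after L7 α=3/5: [335077/2520, 251441/1260, 289063/1260]
→ [133, 200, 229]

(1,0) stack=L1,L3,L4,L5,L6; from [0,0,0]:
L1 α=1/5: [146/5, 232/5, 174/5]
L3 α=1/3: [359/5, 959/15, 1333/15]
L4 α=1/2: [989/10, 1912/15, 1934/15]
L5 α=2/3: [2569/30, 5422/45, 7184/45]
L6 α=1/3: [2569/45, 14354/135, 17698/135]
rounded: [57, 106, 131]


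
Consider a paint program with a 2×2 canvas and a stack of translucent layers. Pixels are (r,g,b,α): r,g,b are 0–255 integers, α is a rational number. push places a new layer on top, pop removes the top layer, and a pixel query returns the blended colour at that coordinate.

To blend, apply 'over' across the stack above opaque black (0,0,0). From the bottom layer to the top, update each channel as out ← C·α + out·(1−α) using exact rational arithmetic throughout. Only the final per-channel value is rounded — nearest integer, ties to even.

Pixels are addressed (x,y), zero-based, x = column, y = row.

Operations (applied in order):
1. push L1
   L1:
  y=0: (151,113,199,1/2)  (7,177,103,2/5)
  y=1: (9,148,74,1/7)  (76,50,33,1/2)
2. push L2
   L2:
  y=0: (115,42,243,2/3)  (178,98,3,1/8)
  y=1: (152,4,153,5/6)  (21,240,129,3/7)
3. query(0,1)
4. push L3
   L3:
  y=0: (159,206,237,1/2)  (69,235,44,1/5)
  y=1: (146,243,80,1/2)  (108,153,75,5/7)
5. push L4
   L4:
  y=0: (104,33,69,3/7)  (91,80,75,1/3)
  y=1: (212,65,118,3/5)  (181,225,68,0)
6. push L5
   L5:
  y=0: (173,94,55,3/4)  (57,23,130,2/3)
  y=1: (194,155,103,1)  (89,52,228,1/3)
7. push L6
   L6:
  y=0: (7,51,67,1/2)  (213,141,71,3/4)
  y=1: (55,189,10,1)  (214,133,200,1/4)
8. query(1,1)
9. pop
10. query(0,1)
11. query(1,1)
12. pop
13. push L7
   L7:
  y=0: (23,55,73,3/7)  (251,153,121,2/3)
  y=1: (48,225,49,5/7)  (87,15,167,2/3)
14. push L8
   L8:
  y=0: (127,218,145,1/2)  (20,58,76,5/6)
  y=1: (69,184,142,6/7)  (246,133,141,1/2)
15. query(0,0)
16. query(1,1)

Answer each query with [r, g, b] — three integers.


(0,1) stack=L1,L2; from [0,0,0]:
L1 α=1/7: [9/7, 148/7, 74/7]
L2 α=5/6: [5329/42, 48/7, 5429/42]
→ [127, 7, 129]

query (1,1) [L1,L2,L3,L4,L5,L6] — begin 0,0,0
after L1 α=1/2: [38, 25, 33/2]
after L2 α=3/7: [215/7, 820/7, 453/7]
after L3 α=5/7: [4210/49, 6995/49, 3531/49]
after L4 α=0: [4210/49, 6995/49, 3531/49]
after L5 α=1/3: [12781/147, 16538/147, 6078/49]
after L6 α=1/4: [23267/196, 23055/196, 14017/98]
→ [119, 118, 143]

(0,1) stack=L1,L2,L3,L4,L5; from [0,0,0]:
+L1 (α=1/7) → [9/7, 148/7, 74/7]
+L2 (α=5/6) → [5329/42, 48/7, 5429/42]
+L3 (α=1/2) → [11461/84, 1749/14, 8789/84]
+L4 (α=3/5) → [38173/210, 3114/35, 23657/210]
+L5 (α=1) → [194, 155, 103]
rounded: [194, 155, 103]

at x=1,y=1 over L1,L2,L3,L4,L5:
after L1 α=1/2: [38, 25, 33/2]
after L2 α=3/7: [215/7, 820/7, 453/7]
after L3 α=5/7: [4210/49, 6995/49, 3531/49]
after L4 α=0: [4210/49, 6995/49, 3531/49]
after L5 α=1/3: [12781/147, 16538/147, 6078/49]
→ [87, 113, 124]

at x=0,y=0 over L1,L2,L3,L4,L7,L8:
+L1 (α=1/2) → [151/2, 113/2, 199/2]
+L2 (α=2/3) → [611/6, 281/6, 1171/6]
+L3 (α=1/2) → [1565/12, 1517/12, 2593/12]
+L4 (α=3/7) → [2501/21, 1814/21, 3214/21]
+L7 (α=3/7) → [11453/147, 10721/147, 17455/147]
+L8 (α=1/2) → [15061/147, 42767/294, 19385/147]
= [102, 145, 132]

query (1,1) [L1,L2,L3,L4,L7,L8] — begin 0,0,0
L1 α=1/2: [38, 25, 33/2]
L2 α=3/7: [215/7, 820/7, 453/7]
L3 α=5/7: [4210/49, 6995/49, 3531/49]
L4 α=0: [4210/49, 6995/49, 3531/49]
L7 α=2/3: [12736/147, 8465/147, 19897/147]
L8 α=1/2: [24449/147, 14008/147, 20312/147]
rounded: [166, 95, 138]


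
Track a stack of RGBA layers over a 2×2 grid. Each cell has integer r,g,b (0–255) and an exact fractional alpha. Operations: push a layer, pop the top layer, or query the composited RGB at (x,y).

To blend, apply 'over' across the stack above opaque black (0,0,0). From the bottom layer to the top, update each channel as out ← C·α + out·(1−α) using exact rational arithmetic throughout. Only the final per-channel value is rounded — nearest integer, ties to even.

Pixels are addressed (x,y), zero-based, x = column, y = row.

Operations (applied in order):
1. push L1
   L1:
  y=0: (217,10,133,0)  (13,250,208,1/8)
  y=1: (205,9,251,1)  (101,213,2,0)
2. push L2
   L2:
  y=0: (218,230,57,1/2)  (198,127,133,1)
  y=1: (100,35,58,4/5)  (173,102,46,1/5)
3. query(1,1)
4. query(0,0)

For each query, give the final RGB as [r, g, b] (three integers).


query (1,1) [L1,L2] — begin 0,0,0
L1 α=0: [0, 0, 0]
L2 α=1/5: [173/5, 102/5, 46/5]
= [35, 20, 9]

at x=0,y=0 over L1,L2:
+L1 (α=0) → [0, 0, 0]
+L2 (α=1/2) → [109, 115, 57/2]
→ [109, 115, 28]


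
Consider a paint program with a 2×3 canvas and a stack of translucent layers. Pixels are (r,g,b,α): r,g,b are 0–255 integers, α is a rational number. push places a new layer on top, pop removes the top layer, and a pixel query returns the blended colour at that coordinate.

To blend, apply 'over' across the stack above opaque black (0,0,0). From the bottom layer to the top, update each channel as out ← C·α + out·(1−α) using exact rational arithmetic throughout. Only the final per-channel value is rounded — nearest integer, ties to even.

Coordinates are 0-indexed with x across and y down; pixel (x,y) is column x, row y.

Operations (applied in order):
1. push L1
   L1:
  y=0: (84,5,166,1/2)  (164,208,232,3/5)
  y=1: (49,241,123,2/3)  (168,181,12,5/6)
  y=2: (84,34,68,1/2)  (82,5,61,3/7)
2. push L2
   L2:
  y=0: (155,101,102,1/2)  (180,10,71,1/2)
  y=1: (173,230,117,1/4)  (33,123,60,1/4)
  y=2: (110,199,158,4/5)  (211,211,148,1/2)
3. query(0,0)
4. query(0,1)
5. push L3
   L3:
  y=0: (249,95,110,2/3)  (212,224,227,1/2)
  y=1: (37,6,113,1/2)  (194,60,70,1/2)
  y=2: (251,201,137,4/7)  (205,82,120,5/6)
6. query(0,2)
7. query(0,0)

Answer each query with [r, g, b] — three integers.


(0,0) stack=L1,L2; from [0,0,0]:
after L1 α=1/2: [42, 5/2, 83]
after L2 α=1/2: [197/2, 207/4, 185/2]
rounded: [98, 52, 92]

(0,1) stack=L1,L2; from [0,0,0]:
L1 α=2/3: [98/3, 482/3, 82]
L2 α=1/4: [271/4, 178, 363/4]
→ [68, 178, 91]

at x=0,y=2 over L1,L2,L3:
+L1 (α=1/2) → [42, 17, 34]
+L2 (α=4/5) → [482/5, 813/5, 666/5]
+L3 (α=4/7) → [6466/35, 6459/35, 4738/35]
= [185, 185, 135]

query (0,0) [L1,L2,L3] — begin 0,0,0
+L1 (α=1/2) → [42, 5/2, 83]
+L2 (α=1/2) → [197/2, 207/4, 185/2]
+L3 (α=2/3) → [1193/6, 967/12, 625/6]
= [199, 81, 104]


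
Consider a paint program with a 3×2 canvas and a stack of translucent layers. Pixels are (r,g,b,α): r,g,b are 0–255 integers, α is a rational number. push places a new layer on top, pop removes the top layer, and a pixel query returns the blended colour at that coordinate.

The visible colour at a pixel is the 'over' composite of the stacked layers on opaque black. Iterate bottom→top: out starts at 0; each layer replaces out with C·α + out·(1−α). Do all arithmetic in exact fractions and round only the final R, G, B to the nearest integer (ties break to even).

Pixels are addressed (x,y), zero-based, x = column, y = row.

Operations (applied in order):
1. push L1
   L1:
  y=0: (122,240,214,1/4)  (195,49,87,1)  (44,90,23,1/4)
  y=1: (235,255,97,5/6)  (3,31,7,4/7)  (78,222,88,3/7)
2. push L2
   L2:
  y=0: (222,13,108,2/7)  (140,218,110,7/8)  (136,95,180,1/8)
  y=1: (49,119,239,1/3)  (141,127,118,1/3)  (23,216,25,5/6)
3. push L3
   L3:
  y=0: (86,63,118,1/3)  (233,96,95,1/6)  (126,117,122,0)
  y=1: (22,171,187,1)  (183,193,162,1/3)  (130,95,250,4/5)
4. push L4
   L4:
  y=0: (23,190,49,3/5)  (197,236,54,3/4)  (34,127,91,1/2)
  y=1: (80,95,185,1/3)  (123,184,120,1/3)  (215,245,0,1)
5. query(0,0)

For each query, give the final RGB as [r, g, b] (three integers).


(0,0) stack=L1,L2,L3,L4; from [0,0,0]:
+L1 (α=1/4) → [61/2, 60, 107/2]
+L2 (α=2/7) → [1193/14, 326/7, 967/14]
+L3 (α=1/3) → [1795/21, 1093/21, 1793/21]
+L4 (α=3/5) → [5039/105, 14156/105, 6673/105]
→ [48, 135, 64]


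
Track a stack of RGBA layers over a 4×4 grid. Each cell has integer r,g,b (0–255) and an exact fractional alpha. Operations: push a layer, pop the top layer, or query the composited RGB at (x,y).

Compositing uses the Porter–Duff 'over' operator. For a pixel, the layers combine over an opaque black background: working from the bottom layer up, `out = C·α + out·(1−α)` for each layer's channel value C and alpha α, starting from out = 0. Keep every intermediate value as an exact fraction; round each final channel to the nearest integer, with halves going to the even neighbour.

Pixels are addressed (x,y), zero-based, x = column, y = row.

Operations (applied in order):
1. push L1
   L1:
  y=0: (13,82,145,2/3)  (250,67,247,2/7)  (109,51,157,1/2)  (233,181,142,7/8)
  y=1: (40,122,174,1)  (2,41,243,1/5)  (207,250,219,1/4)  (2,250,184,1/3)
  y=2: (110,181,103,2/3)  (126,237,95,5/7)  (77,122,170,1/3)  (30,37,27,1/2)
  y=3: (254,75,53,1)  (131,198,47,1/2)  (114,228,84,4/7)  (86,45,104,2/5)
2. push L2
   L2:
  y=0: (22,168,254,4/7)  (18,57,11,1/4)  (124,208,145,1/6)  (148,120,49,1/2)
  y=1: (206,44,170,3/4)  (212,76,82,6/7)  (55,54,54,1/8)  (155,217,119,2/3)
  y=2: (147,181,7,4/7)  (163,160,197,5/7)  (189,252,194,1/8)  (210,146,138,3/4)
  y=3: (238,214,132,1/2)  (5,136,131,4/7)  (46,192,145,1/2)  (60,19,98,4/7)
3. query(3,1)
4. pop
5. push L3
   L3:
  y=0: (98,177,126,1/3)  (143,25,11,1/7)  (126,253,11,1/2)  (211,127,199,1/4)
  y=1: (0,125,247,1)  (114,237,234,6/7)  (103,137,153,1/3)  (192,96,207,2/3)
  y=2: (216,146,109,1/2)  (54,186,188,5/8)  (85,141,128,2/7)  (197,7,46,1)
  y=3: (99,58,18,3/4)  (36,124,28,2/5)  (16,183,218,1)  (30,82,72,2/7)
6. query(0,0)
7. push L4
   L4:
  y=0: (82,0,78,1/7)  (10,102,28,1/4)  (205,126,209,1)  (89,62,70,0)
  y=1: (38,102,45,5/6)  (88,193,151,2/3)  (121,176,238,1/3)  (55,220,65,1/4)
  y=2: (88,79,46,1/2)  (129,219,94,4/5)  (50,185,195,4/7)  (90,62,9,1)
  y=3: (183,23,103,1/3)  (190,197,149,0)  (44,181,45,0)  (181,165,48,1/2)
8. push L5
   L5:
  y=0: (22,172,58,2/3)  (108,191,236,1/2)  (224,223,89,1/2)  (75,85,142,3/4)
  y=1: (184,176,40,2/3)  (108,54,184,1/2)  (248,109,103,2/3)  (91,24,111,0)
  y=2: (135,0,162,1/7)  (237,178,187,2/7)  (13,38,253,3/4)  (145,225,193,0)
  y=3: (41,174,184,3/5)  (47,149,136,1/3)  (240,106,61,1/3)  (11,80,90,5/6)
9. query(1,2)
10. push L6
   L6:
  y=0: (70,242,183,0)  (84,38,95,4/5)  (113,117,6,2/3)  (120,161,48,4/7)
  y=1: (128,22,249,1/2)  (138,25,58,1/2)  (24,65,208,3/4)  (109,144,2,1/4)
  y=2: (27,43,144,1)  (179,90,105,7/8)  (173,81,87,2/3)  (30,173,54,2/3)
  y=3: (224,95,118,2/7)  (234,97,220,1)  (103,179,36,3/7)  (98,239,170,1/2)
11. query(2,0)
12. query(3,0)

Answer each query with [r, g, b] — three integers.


at x=3,y=1 over L1,L2:
+L1 (α=1/3) → [2/3, 250/3, 184/3]
+L2 (α=2/3) → [932/9, 1552/9, 898/9]
rounded: [104, 172, 100]

(0,0) stack=L1,L3; from [0,0,0]:
L1 α=2/3: [26/3, 164/3, 290/3]
L3 α=1/3: [346/9, 859/9, 958/9]
= [38, 95, 106]

query (1,2) [L1,L3,L4,L5] — begin 0,0,0
+L1 (α=5/7) → [90, 1185/7, 475/7]
+L3 (α=5/8) → [135/2, 10065/56, 8005/56]
+L4 (α=4/5) → [1167/10, 59121/280, 29061/280]
+L5 (α=2/7) → [2115/14, 79057/392, 50005/392]
→ [151, 202, 128]

query (2,0) [L1,L3,L4,L5,L6] — begin 0,0,0
L1 α=1/2: [109/2, 51/2, 157/2]
L3 α=1/2: [361/4, 557/4, 179/4]
L4 α=1: [205, 126, 209]
L5 α=1/2: [429/2, 349/2, 149]
L6 α=2/3: [881/6, 817/6, 161/3]
= [147, 136, 54]

at x=3,y=0 over L1,L3,L4,L5,L6:
after L1 α=7/8: [1631/8, 1267/8, 497/4]
after L3 α=1/4: [6581/32, 4817/32, 2287/16]
after L4 α=0: [6581/32, 4817/32, 2287/16]
after L5 α=3/4: [13781/128, 12977/128, 9103/64]
after L6 α=4/7: [102783/896, 121363/896, 39597/448]
rounded: [115, 135, 88]


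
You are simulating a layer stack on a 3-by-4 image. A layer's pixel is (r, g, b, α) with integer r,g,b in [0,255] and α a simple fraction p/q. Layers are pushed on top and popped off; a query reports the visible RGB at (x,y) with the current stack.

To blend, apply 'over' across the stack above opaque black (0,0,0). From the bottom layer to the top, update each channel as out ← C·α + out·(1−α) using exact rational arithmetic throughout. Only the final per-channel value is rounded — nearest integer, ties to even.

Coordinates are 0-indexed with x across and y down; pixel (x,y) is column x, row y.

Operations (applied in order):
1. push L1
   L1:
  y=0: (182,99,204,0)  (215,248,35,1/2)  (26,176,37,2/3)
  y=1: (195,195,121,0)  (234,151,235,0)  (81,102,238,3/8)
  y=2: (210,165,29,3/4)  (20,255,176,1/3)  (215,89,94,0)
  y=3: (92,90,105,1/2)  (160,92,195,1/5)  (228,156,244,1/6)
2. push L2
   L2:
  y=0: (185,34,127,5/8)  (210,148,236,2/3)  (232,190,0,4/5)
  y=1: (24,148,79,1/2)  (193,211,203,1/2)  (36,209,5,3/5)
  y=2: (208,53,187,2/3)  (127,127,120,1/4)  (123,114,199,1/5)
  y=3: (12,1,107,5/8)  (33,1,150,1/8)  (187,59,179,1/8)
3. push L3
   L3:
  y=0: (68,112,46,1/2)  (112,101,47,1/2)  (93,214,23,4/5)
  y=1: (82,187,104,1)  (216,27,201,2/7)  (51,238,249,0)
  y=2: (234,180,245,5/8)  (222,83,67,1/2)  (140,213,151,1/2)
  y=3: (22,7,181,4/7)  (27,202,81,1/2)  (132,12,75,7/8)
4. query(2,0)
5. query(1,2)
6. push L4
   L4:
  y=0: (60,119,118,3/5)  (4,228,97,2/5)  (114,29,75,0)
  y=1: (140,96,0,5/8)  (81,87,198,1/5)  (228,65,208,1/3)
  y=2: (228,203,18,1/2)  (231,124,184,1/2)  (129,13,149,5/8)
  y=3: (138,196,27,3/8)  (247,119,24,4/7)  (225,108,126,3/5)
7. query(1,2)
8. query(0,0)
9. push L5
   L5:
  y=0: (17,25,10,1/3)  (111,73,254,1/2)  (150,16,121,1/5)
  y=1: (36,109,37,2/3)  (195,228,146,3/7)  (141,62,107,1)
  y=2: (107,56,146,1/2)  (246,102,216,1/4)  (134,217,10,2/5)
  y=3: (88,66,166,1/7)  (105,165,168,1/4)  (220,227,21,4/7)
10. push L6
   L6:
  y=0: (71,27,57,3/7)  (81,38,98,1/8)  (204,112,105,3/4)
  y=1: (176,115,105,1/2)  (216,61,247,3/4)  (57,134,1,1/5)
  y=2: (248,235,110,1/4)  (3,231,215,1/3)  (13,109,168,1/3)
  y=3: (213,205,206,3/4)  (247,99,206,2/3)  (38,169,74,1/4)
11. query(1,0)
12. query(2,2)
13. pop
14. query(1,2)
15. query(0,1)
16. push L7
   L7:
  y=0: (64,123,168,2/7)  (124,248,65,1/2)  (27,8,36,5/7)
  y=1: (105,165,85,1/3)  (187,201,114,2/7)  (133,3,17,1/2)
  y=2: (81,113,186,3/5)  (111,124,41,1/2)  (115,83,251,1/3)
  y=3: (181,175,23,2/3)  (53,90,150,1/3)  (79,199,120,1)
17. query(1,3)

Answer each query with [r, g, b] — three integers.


(2,0) stack=L1,L2,L3; from [0,0,0]:
+L1 (α=2/3) → [52/3, 352/3, 74/3]
+L2 (α=4/5) → [2836/15, 2632/15, 74/15]
+L3 (α=4/5) → [8416/75, 15472/75, 1454/75]
= [112, 206, 19]

(1,2) stack=L1,L2,L3; from [0,0,0]:
+L1 (α=1/3) → [20/3, 85, 176/3]
+L2 (α=1/4) → [147/4, 191/2, 74]
+L3 (α=1/2) → [1035/8, 357/4, 141/2]
→ [129, 89, 70]

query (1,2) [L1,L2,L3,L4] — begin 0,0,0
L1 α=1/3: [20/3, 85, 176/3]
L2 α=1/4: [147/4, 191/2, 74]
L3 α=1/2: [1035/8, 357/4, 141/2]
L4 α=1/2: [2883/16, 853/8, 509/4]
rounded: [180, 107, 127]

query (0,0) [L1,L2,L3,L4] — begin 0,0,0
after L1 α=0: [0, 0, 0]
after L2 α=5/8: [925/8, 85/4, 635/8]
after L3 α=1/2: [1469/16, 533/8, 1003/16]
after L4 α=3/5: [2909/40, 1961/20, 767/8]
= [73, 98, 96]

query (1,0) [L1,L2,L3,L4,L5,L6] — begin 0,0,0
+L1 (α=1/2) → [215/2, 124, 35/2]
+L2 (α=2/3) → [1055/6, 140, 979/6]
+L3 (α=1/2) → [1727/12, 241/2, 1261/12]
+L4 (α=2/5) → [1759/20, 327/2, 2037/20]
+L5 (α=1/2) → [3979/40, 473/4, 7117/40]
+L6 (α=1/8) → [31093/320, 3463/32, 53739/320]
= [97, 108, 168]

(2,2) stack=L1,L2,L3,L4,L5,L6; from [0,0,0]:
L1 α=0: [0, 0, 0]
L2 α=1/5: [123/5, 114/5, 199/5]
L3 α=1/2: [823/10, 1179/10, 477/5]
L4 α=5/8: [8919/80, 4187/80, 1289/10]
L5 α=2/5: [48197/400, 47281/400, 4067/50]
L6 α=1/3: [50797/600, 23027/200, 8267/75]
= [85, 115, 110]

at x=1,y=2 over L1,L2,L3,L4,L5:
L1 α=1/3: [20/3, 85, 176/3]
L2 α=1/4: [147/4, 191/2, 74]
L3 α=1/2: [1035/8, 357/4, 141/2]
L4 α=1/2: [2883/16, 853/8, 509/4]
L5 α=1/4: [12585/64, 3375/32, 2391/16]
rounded: [197, 105, 149]

(0,1) stack=L1,L2,L3,L4,L5; from [0,0,0]:
L1 α=0: [0, 0, 0]
L2 α=1/2: [12, 74, 79/2]
L3 α=1: [82, 187, 104]
L4 α=5/8: [473/4, 1041/8, 39]
L5 α=2/3: [761/12, 2785/24, 113/3]
→ [63, 116, 38]

(1,3) stack=L1,L2,L3,L4,L5,L7; from [0,0,0]:
L1 α=1/5: [32, 92/5, 39]
L2 α=1/8: [257/8, 649/40, 423/8]
L3 α=1/2: [473/16, 8729/80, 1071/16]
L4 α=4/7: [2461/16, 9181/80, 4749/112]
L5 α=1/4: [9063/64, 40743/320, 33063/448]
L7 α=1/3: [10759/96, 18381/160, 22221/224]
= [112, 115, 99]


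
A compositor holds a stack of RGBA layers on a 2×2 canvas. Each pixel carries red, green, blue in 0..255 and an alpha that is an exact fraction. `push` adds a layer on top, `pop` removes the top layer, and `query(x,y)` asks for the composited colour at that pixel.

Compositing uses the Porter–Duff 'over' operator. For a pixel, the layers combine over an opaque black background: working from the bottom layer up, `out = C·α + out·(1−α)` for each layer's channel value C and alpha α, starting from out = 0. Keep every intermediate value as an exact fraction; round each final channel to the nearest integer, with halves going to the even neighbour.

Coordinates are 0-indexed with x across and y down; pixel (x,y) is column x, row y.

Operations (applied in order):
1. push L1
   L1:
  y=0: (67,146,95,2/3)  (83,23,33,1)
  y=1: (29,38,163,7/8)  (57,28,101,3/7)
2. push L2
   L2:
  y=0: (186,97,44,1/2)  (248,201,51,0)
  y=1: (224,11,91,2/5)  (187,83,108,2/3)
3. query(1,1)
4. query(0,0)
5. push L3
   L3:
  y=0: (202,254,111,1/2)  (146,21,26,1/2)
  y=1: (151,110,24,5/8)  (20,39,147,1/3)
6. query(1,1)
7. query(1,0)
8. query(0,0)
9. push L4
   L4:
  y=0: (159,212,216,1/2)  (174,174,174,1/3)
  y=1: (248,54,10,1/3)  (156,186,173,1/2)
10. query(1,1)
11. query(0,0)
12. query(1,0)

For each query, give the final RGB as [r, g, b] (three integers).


query (1,1) [L1,L2] — begin 0,0,0
after L1 α=3/7: [171/7, 12, 303/7]
after L2 α=2/3: [2789/21, 178/3, 605/7]
rounded: [133, 59, 86]

(0,0) stack=L1,L2; from [0,0,0]:
after L1 α=2/3: [134/3, 292/3, 190/3]
after L2 α=1/2: [346/3, 583/6, 161/3]
= [115, 97, 54]

at x=1,y=1 over L1,L2,L3:
+L1 (α=3/7) → [171/7, 12, 303/7]
+L2 (α=2/3) → [2789/21, 178/3, 605/7]
+L3 (α=1/3) → [5998/63, 473/9, 2239/21]
→ [95, 53, 107]

at x=1,y=0 over L1,L2,L3:
+L1 (α=1) → [83, 23, 33]
+L2 (α=0) → [83, 23, 33]
+L3 (α=1/2) → [229/2, 22, 59/2]
rounded: [114, 22, 30]

at x=0,y=0 over L1,L2,L3:
+L1 (α=2/3) → [134/3, 292/3, 190/3]
+L2 (α=1/2) → [346/3, 583/6, 161/3]
+L3 (α=1/2) → [476/3, 2107/12, 247/3]
= [159, 176, 82]

query (1,1) [L1,L2,L3,L4] — begin 0,0,0
after L1 α=3/7: [171/7, 12, 303/7]
after L2 α=2/3: [2789/21, 178/3, 605/7]
after L3 α=1/3: [5998/63, 473/9, 2239/21]
after L4 α=1/2: [7913/63, 2147/18, 2936/21]
rounded: [126, 119, 140]

query (0,0) [L1,L2,L3,L4] — begin 0,0,0
+L1 (α=2/3) → [134/3, 292/3, 190/3]
+L2 (α=1/2) → [346/3, 583/6, 161/3]
+L3 (α=1/2) → [476/3, 2107/12, 247/3]
+L4 (α=1/2) → [953/6, 4651/24, 895/6]
→ [159, 194, 149]

(1,0) stack=L1,L2,L3,L4; from [0,0,0]:
after L1 α=1: [83, 23, 33]
after L2 α=0: [83, 23, 33]
after L3 α=1/2: [229/2, 22, 59/2]
after L4 α=1/3: [403/3, 218/3, 233/3]
→ [134, 73, 78]


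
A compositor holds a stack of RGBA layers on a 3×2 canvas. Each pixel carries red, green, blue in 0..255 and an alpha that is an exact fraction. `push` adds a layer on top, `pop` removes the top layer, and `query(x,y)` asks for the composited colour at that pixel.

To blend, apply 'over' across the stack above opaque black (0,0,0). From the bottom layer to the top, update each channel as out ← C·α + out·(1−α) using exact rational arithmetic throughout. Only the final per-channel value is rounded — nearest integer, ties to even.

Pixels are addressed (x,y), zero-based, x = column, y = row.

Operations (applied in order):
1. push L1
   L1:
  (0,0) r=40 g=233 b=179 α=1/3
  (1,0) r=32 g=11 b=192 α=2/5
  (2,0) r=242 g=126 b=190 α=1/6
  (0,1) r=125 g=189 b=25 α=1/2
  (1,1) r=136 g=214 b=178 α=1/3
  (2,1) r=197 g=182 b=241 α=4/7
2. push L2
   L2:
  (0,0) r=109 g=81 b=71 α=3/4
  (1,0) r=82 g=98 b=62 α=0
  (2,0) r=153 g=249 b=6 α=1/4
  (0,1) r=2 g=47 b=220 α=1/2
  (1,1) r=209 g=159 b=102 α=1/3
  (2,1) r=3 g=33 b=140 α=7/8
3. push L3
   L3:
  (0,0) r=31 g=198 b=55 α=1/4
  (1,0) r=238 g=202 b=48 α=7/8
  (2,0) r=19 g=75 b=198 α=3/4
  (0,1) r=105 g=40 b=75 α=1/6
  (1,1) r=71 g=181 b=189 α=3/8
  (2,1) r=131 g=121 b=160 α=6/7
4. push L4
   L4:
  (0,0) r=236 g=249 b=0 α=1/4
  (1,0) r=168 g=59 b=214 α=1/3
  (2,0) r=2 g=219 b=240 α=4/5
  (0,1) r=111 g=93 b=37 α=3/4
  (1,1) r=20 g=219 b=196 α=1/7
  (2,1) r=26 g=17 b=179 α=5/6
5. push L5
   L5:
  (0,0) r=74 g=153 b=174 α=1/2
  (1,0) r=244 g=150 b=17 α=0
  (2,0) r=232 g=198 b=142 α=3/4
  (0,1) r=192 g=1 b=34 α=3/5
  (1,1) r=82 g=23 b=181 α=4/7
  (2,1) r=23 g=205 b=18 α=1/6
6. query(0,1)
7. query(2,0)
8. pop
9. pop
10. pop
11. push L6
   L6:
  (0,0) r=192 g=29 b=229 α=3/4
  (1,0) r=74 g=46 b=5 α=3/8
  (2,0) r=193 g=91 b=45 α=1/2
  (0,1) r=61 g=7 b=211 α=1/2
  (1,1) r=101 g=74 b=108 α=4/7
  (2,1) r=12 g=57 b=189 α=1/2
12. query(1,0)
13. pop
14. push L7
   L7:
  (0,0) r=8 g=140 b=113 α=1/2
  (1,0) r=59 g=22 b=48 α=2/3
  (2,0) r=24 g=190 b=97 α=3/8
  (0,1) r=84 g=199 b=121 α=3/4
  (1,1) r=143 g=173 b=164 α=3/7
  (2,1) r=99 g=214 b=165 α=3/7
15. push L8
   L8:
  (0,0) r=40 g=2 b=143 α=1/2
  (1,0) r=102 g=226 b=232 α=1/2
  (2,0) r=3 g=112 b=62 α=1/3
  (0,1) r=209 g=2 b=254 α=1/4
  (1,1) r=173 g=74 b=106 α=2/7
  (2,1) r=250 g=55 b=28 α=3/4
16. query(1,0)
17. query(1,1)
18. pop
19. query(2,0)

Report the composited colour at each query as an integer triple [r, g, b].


at x=0,y=1 over L1,L2,L3,L4,L5:
+L1 (α=1/2) → [125/2, 189/2, 25/2]
+L2 (α=1/2) → [129/4, 283/4, 465/4]
+L3 (α=1/6) → [355/8, 525/8, 875/8]
+L4 (α=3/4) → [3019/32, 2757/32, 1763/32]
+L5 (α=3/5) → [2447/16, 561/16, 679/16]
→ [153, 35, 42]

query (2,0) [L1,L2,L3,L4,L5] — begin 0,0,0
+L1 (α=1/6) → [121/3, 21, 95/3]
+L2 (α=1/4) → [137/2, 78, 101/4]
+L3 (α=3/4) → [251/8, 303/4, 2477/16]
+L4 (α=4/5) → [63/8, 3807/20, 17837/80]
+L5 (α=3/4) → [5631/32, 15687/80, 51917/320]
rounded: [176, 196, 162]

at x=1,y=0 over L1,L2,L6:
L1 α=2/5: [64/5, 22/5, 384/5]
L2 α=0: [64/5, 22/5, 384/5]
L6 α=3/8: [143/4, 20, 399/8]
= [36, 20, 50]

(1,0) stack=L1,L2,L7,L8; from [0,0,0]:
+L1 (α=2/5) → [64/5, 22/5, 384/5]
+L2 (α=0) → [64/5, 22/5, 384/5]
+L7 (α=2/3) → [218/5, 242/15, 288/5]
+L8 (α=1/2) → [364/5, 1816/15, 724/5]
→ [73, 121, 145]

query (1,1) [L1,L2,L7,L8] — begin 0,0,0
L1 α=1/3: [136/3, 214/3, 178/3]
L2 α=1/3: [899/9, 905/9, 662/9]
L7 α=3/7: [7457/63, 8291/63, 7076/63]
L8 α=2/7: [59083/441, 50779/441, 48736/441]
→ [134, 115, 111]

at x=2,y=0 over L1,L2,L7:
L1 α=1/6: [121/3, 21, 95/3]
L2 α=1/4: [137/2, 78, 101/4]
L7 α=3/8: [829/16, 120, 1669/32]
rounded: [52, 120, 52]


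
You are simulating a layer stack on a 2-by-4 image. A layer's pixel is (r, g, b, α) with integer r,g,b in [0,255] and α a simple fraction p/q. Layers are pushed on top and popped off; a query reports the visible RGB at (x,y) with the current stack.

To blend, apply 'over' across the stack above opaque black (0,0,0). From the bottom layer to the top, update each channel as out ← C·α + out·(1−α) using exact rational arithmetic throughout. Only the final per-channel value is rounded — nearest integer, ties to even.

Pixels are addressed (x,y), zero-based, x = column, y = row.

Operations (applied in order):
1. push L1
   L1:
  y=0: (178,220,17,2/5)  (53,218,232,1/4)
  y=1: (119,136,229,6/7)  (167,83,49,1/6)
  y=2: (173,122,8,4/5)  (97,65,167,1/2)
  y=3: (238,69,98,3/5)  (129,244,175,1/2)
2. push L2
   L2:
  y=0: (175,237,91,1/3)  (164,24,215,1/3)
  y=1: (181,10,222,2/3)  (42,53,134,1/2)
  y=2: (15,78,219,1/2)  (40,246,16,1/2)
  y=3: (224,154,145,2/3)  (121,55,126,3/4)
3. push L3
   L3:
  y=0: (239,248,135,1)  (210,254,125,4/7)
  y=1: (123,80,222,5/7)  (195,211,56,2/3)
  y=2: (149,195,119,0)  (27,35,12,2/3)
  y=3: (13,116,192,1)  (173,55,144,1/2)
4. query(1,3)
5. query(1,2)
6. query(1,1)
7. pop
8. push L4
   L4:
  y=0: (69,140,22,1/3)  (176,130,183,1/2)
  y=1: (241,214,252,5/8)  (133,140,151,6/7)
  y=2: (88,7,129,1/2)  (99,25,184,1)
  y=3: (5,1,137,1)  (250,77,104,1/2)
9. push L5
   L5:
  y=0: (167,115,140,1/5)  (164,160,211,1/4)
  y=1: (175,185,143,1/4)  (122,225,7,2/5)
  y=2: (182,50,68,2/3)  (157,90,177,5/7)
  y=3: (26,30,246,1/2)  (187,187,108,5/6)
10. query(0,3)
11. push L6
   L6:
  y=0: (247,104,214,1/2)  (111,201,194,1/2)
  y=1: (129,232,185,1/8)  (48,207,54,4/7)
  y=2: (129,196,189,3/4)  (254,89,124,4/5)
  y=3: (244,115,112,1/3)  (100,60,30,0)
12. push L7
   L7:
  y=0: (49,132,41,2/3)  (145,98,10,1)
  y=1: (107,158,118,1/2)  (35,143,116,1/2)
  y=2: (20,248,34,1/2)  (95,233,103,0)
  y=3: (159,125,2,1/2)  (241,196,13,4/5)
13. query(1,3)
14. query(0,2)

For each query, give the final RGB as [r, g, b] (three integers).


at x=1,y=3 over L1,L2,L3:
+L1 (α=1/2) → [129/2, 122, 175/2]
+L2 (α=3/4) → [855/8, 287/4, 931/8]
+L3 (α=1/2) → [2239/16, 507/8, 2083/16]
→ [140, 63, 130]

query (1,2) [L1,L2,L3] — begin 0,0,0
L1 α=1/2: [97/2, 65/2, 167/2]
L2 α=1/2: [177/4, 557/4, 199/4]
L3 α=2/3: [131/4, 279/4, 295/12]
→ [33, 70, 25]

(1,1) stack=L1,L2,L3; from [0,0,0]:
after L1 α=1/6: [167/6, 83/6, 49/6]
after L2 α=1/2: [419/12, 401/12, 853/12]
after L3 α=2/3: [5099/36, 5465/36, 2197/36]
→ [142, 152, 61]

query (0,3) [L1,L2,L4,L5] — begin 0,0,0
L1 α=3/5: [714/5, 207/5, 294/5]
L2 α=2/3: [2954/15, 1747/15, 1744/15]
L4 α=1: [5, 1, 137]
L5 α=1/2: [31/2, 31/2, 383/2]
→ [16, 16, 192]

(1,3) stack=L1,L2,L4,L5,L6,L7; from [0,0,0]:
after L1 α=1/2: [129/2, 122, 175/2]
after L2 α=3/4: [855/8, 287/4, 931/8]
after L4 α=1/2: [2855/16, 595/8, 1763/16]
after L5 α=5/6: [17815/96, 8075/48, 10403/96]
after L6 α=0: [17815/96, 8075/48, 10403/96]
after L7 α=4/5: [110359/480, 45707/240, 3079/96]
rounded: [230, 190, 32]

at x=0,y=2 over L1,L2,L4,L5,L6,L7:
after L1 α=4/5: [692/5, 488/5, 32/5]
after L2 α=1/2: [767/10, 439/5, 1127/10]
after L4 α=1/2: [1647/20, 237/5, 2417/20]
after L5 α=2/3: [8927/60, 737/15, 5137/60]
after L6 α=3/4: [32147/240, 9557/60, 39157/240]
after L7 α=1/2: [36947/480, 24437/120, 47317/480]
→ [77, 204, 99]
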